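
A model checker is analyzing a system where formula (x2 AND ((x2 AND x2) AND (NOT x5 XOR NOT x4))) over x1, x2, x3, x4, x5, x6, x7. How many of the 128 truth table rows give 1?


Formula: (x2 AND ((x2 AND x2) AND (NOT x5 XOR NOT x4))) over 7 vars (128 rows)
Evaluate each row (x1, x2, x3, x4, x5, x6, x7 as bits, MSB first):
  row 0 [0000000]: (0 AND ((0 AND 0) AND (NOT 0 XOR NOT 0))) -> 0
  row 1 [0000001]: (0 AND ((0 AND 0) AND (NOT 0 XOR NOT 0))) -> 0
  row 2 [0000010]: (0 AND ((0 AND 0) AND (NOT 0 XOR NOT 0))) -> 0
  row 3 [0000011]: (0 AND ((0 AND 0) AND (NOT 0 XOR NOT 0))) -> 0
  row 4 [0000100]: (0 AND ((0 AND 0) AND (NOT 1 XOR NOT 0))) -> 0
  (every remaining row is evaluated the same way; all 128 results are listed next)
Full result column, 8 rows per line (x1,x2,x3,x4 fixed per line; x5,x6,x7 runs 000..111 left to right):
  rows 0-7 [x1,x2,x3,x4=0000]: 00000000  (ones: 0)
  rows 8-15 [x1,x2,x3,x4=0001]: 00000000  (ones: 0)
  rows 16-23 [x1,x2,x3,x4=0010]: 00000000  (ones: 0)
  rows 24-31 [x1,x2,x3,x4=0011]: 00000000  (ones: 0)
  rows 32-39 [x1,x2,x3,x4=0100]: 00001111  (ones: 4)
  rows 40-47 [x1,x2,x3,x4=0101]: 11110000  (ones: 4)
  rows 48-55 [x1,x2,x3,x4=0110]: 00001111  (ones: 4)
  rows 56-63 [x1,x2,x3,x4=0111]: 11110000  (ones: 4)
  rows 64-71 [x1,x2,x3,x4=1000]: 00000000  (ones: 0)
  rows 72-79 [x1,x2,x3,x4=1001]: 00000000  (ones: 0)
  rows 80-87 [x1,x2,x3,x4=1010]: 00000000  (ones: 0)
  rows 88-95 [x1,x2,x3,x4=1011]: 00000000  (ones: 0)
  rows 96-103 [x1,x2,x3,x4=1100]: 00001111  (ones: 4)
  rows 104-111 [x1,x2,x3,x4=1101]: 11110000  (ones: 4)
  rows 112-119 [x1,x2,x3,x4=1110]: 00001111  (ones: 4)
  rows 120-127 [x1,x2,x3,x4=1111]: 11110000  (ones: 4)
Count of 1-rows = 0+0+0+0+4+4+4+4+0+0+0+0+4+4+4+4 = 32

32


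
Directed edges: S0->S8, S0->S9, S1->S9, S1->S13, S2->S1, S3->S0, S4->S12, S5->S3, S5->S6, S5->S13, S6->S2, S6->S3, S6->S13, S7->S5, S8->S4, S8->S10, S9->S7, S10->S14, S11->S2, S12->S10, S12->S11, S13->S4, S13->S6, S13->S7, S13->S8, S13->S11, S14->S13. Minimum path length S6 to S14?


BFS layer-by-layer from S6:
  dist 0: {S6}
  dist 1: {S2, S3, S13}
  dist 2: {S0, S1, S4, S7, S8, S11}
  dist 3: {S5, S9, S10, S12}
  dist 4: {S14}
  -> S14 reached at distance 4
Shortest path length = 4

4


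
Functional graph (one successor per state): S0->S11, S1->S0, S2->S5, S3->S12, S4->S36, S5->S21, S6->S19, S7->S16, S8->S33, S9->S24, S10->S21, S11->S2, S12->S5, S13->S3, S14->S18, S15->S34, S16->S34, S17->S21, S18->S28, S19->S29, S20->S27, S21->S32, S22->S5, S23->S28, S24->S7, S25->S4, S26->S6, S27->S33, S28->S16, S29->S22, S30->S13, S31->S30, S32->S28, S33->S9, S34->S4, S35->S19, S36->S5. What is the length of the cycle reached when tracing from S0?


Trace from S0 until a state repeats:
  S0 -> S11 -> S2 -> S5 -> S21 -> S32 -> S28 -> S16 -> S34 -> S4 -> S36 -> S5
S5 first seen at step 3, revisited at step 11.
Cycle length = 11 - 3 = 8

8


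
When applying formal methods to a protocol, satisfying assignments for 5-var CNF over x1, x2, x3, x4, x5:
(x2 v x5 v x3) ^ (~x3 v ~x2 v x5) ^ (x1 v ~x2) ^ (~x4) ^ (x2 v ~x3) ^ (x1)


CNF with 6 clauses over 5 vars (32 assignments).
An assignment satisfies CNF iff every clause has >=1 true literal.
Check each row (bits = x1,x2,x3,x4,x5; clause T/F shown):
  row 0 [00000]: clauses=FTTTTF -> 0
  row 1 [00001]: clauses=TTTTTF -> 0
  row 2 [00010]: clauses=FTTFTF -> 0
  row 3 [00011]: clauses=TTTFTF -> 0
  row 4 [00100]: clauses=TTTTFF -> 0
  row 5 [00101]: clauses=TTTTFF -> 0
  row 6 [00110]: clauses=TTTFFF -> 0
  row 7 [00111]: clauses=TTTFFF -> 0
  row 8 [01000]: clauses=TTFTTF -> 0
  row 9 [01001]: clauses=TTFTTF -> 0
  row 10 [01010]: clauses=TTFFTF -> 0
  row 11 [01011]: clauses=TTFFTF -> 0
  row 12 [01100]: clauses=TFFTTF -> 0
  row 13 [01101]: clauses=TTFTTF -> 0
  row 14 [01110]: clauses=TFFFTF -> 0
  row 15 [01111]: clauses=TTFFTF -> 0
  row 16 [10000]: clauses=FTTTTT -> 0
  row 17 [10001]: clauses=TTTTTT -> 1
  row 18 [10010]: clauses=FTTFTT -> 0
  row 19 [10011]: clauses=TTTFTT -> 0
  row 20 [10100]: clauses=TTTTFT -> 0
  row 21 [10101]: clauses=TTTTFT -> 0
  row 22 [10110]: clauses=TTTFFT -> 0
  row 23 [10111]: clauses=TTTFFT -> 0
  row 24 [11000]: clauses=TTTTTT -> 1
  row 25 [11001]: clauses=TTTTTT -> 1
  row 26 [11010]: clauses=TTTFTT -> 0
  row 27 [11011]: clauses=TTTFTT -> 0
  row 28 [11100]: clauses=TFTTTT -> 0
  row 29 [11101]: clauses=TTTTTT -> 1
  row 30 [11110]: clauses=TFTFTT -> 0
  row 31 [11111]: clauses=TTTFTT -> 0
Full result column, 8 rows per line (x1,x2 fixed per line; x3,x4,x5 runs 000..111 left to right):
  rows 0-7 [x1,x2=00]: 00000000  (ones: 0)
  rows 8-15 [x1,x2=01]: 00000000  (ones: 0)
  rows 16-23 [x1,x2=10]: 01000000  (ones: 1)
  rows 24-31 [x1,x2=11]: 11000100  (ones: 3)
Satisfying assignments = 0+0+1+3 = 4

4


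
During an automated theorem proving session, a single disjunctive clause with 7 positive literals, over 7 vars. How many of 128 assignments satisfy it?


Step 1: Total=2^7=128
Step 2: Unsat when all 7 false: 2^0=1
Step 3: Sat=128-1=127

127


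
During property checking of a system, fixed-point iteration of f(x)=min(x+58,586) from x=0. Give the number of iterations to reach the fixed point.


Step 1: x=0, cap=586, increment=58
Step 2: x grows by 58 each step until capped at 586; fixed point is x=586
Step 3: iterations = ceil(586/58) = 11

11


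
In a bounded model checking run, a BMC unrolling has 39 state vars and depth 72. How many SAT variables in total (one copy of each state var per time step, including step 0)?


BMC unrolls to depth k, creating one copy of each state var for steps 0..k.
Step count = 72 + 1 = 73 (steps 0 through 72)
Vars per step = 39
Total = 39 * 73 = 2847

2847


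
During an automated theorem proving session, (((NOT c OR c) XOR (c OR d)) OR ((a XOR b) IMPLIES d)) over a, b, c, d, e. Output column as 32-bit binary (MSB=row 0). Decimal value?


Formula: (((NOT c OR c) XOR (c OR d)) OR ((a XOR b) IMPLIES d)) over a, b, c, d, e (32 rows)
Evaluate each row (bits = a,b,c,d,e, MSB first):
  row 0 [00000]: (((NOT 0 OR 0) XOR (0 OR 0)) OR ((0 XOR 0) IMPLIES 0)) -> 1
  row 1 [00001]: (((NOT 0 OR 0) XOR (0 OR 0)) OR ((0 XOR 0) IMPLIES 0)) -> 1
  row 2 [00010]: (((NOT 0 OR 0) XOR (0 OR 1)) OR ((0 XOR 0) IMPLIES 1)) -> 1
  row 3 [00011]: (((NOT 0 OR 0) XOR (0 OR 1)) OR ((0 XOR 0) IMPLIES 1)) -> 1
  row 4 [00100]: (((NOT 1 OR 1) XOR (1 OR 0)) OR ((0 XOR 0) IMPLIES 0)) -> 1
  row 5 [00101]: (((NOT 1 OR 1) XOR (1 OR 0)) OR ((0 XOR 0) IMPLIES 0)) -> 1
  row 6 [00110]: (((NOT 1 OR 1) XOR (1 OR 1)) OR ((0 XOR 0) IMPLIES 1)) -> 1
  row 7 [00111]: (((NOT 1 OR 1) XOR (1 OR 1)) OR ((0 XOR 0) IMPLIES 1)) -> 1
  row 8 [01000]: (((NOT 0 OR 0) XOR (0 OR 0)) OR ((0 XOR 1) IMPLIES 0)) -> 1
  row 9 [01001]: (((NOT 0 OR 0) XOR (0 OR 0)) OR ((0 XOR 1) IMPLIES 0)) -> 1
  row 10 [01010]: (((NOT 0 OR 0) XOR (0 OR 1)) OR ((0 XOR 1) IMPLIES 1)) -> 1
  row 11 [01011]: (((NOT 0 OR 0) XOR (0 OR 1)) OR ((0 XOR 1) IMPLIES 1)) -> 1
  row 12 [01100]: (((NOT 1 OR 1) XOR (1 OR 0)) OR ((0 XOR 1) IMPLIES 0)) -> 0
  row 13 [01101]: (((NOT 1 OR 1) XOR (1 OR 0)) OR ((0 XOR 1) IMPLIES 0)) -> 0
  row 14 [01110]: (((NOT 1 OR 1) XOR (1 OR 1)) OR ((0 XOR 1) IMPLIES 1)) -> 1
  row 15 [01111]: (((NOT 1 OR 1) XOR (1 OR 1)) OR ((0 XOR 1) IMPLIES 1)) -> 1
  row 16 [10000]: (((NOT 0 OR 0) XOR (0 OR 0)) OR ((1 XOR 0) IMPLIES 0)) -> 1
  row 17 [10001]: (((NOT 0 OR 0) XOR (0 OR 0)) OR ((1 XOR 0) IMPLIES 0)) -> 1
  row 18 [10010]: (((NOT 0 OR 0) XOR (0 OR 1)) OR ((1 XOR 0) IMPLIES 1)) -> 1
  row 19 [10011]: (((NOT 0 OR 0) XOR (0 OR 1)) OR ((1 XOR 0) IMPLIES 1)) -> 1
  row 20 [10100]: (((NOT 1 OR 1) XOR (1 OR 0)) OR ((1 XOR 0) IMPLIES 0)) -> 0
  row 21 [10101]: (((NOT 1 OR 1) XOR (1 OR 0)) OR ((1 XOR 0) IMPLIES 0)) -> 0
  row 22 [10110]: (((NOT 1 OR 1) XOR (1 OR 1)) OR ((1 XOR 0) IMPLIES 1)) -> 1
  row 23 [10111]: (((NOT 1 OR 1) XOR (1 OR 1)) OR ((1 XOR 0) IMPLIES 1)) -> 1
  row 24 [11000]: (((NOT 0 OR 0) XOR (0 OR 0)) OR ((1 XOR 1) IMPLIES 0)) -> 1
  row 25 [11001]: (((NOT 0 OR 0) XOR (0 OR 0)) OR ((1 XOR 1) IMPLIES 0)) -> 1
  row 26 [11010]: (((NOT 0 OR 0) XOR (0 OR 1)) OR ((1 XOR 1) IMPLIES 1)) -> 1
  row 27 [11011]: (((NOT 0 OR 0) XOR (0 OR 1)) OR ((1 XOR 1) IMPLIES 1)) -> 1
  row 28 [11100]: (((NOT 1 OR 1) XOR (1 OR 0)) OR ((1 XOR 1) IMPLIES 0)) -> 1
  row 29 [11101]: (((NOT 1 OR 1) XOR (1 OR 0)) OR ((1 XOR 1) IMPLIES 0)) -> 1
  row 30 [11110]: (((NOT 1 OR 1) XOR (1 OR 1)) OR ((1 XOR 1) IMPLIES 1)) -> 1
  row 31 [11111]: (((NOT 1 OR 1) XOR (1 OR 1)) OR ((1 XOR 1) IMPLIES 1)) -> 1
Full result column, 4 rows per line (a,b,c fixed per line; d,e runs 00..11 left to right):
  rows 0-3 [a,b,c=000]: 1111  = hex F
  rows 4-7 [a,b,c=001]: 1111  = hex F
  rows 8-11 [a,b,c=010]: 1111  = hex F
  rows 12-15 [a,b,c=011]: 0011  = hex 3
  rows 16-19 [a,b,c=100]: 1111  = hex F
  rows 20-23 [a,b,c=101]: 0011  = hex 3
  rows 24-27 [a,b,c=110]: 1111  = hex F
  rows 28-31 [a,b,c=111]: 1111  = hex F
Output column (row 0 .. row 31) = 11111111111100111111001111111111
Output column grouped in 4s = 1111 1111 1111 0011 1111 0011 1111 1111 = 0xFFF3F3FF
Convert to decimal digit by digit (value = value*16 + digit):
  F -> 15
  15*16 + 15 (F) = 255
  255*16 + 15 (F) = 4095
  4095*16 + 3 = 65523
  65523*16 + 15 (F) = 1048383
  1048383*16 + 3 = 16774131
  16774131*16 + 15 (F) = 268386111
  268386111*16 + 15 (F) = 4294177791
Decimal = 4294177791

4294177791


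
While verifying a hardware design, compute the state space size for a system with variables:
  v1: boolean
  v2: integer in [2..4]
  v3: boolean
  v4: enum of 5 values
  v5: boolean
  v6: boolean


State space = product of domain sizes of all variables.
Domain sizes:
  v1 (boolean): 2
  v2 (integer in [2..4]): 3
  v3 (boolean): 2
  v4 (enum of 5 values): 5
  v5 (boolean): 2
  v6 (boolean): 2
Product = 2 * 3 * 2 * 5 * 2 * 2 = 240

240


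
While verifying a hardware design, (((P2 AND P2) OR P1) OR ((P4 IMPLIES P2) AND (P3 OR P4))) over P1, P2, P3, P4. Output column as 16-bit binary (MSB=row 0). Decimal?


Formula: (((P2 AND P2) OR P1) OR ((P4 IMPLIES P2) AND (P3 OR P4))) over P1, P2, P3, P4 (16 rows)
Evaluate each row (bits = P1,P2,P3,P4, MSB first):
  row 0 [0000]: (((0 AND 0) OR 0) OR ((0 IMPLIES 0) AND (0 OR 0))) -> 0
  row 1 [0001]: (((0 AND 0) OR 0) OR ((1 IMPLIES 0) AND (0 OR 1))) -> 0
  row 2 [0010]: (((0 AND 0) OR 0) OR ((0 IMPLIES 0) AND (1 OR 0))) -> 1
  row 3 [0011]: (((0 AND 0) OR 0) OR ((1 IMPLIES 0) AND (1 OR 1))) -> 0
  row 4 [0100]: (((1 AND 1) OR 0) OR ((0 IMPLIES 1) AND (0 OR 0))) -> 1
  row 5 [0101]: (((1 AND 1) OR 0) OR ((1 IMPLIES 1) AND (0 OR 1))) -> 1
  row 6 [0110]: (((1 AND 1) OR 0) OR ((0 IMPLIES 1) AND (1 OR 0))) -> 1
  row 7 [0111]: (((1 AND 1) OR 0) OR ((1 IMPLIES 1) AND (1 OR 1))) -> 1
  row 8 [1000]: (((0 AND 0) OR 1) OR ((0 IMPLIES 0) AND (0 OR 0))) -> 1
  row 9 [1001]: (((0 AND 0) OR 1) OR ((1 IMPLIES 0) AND (0 OR 1))) -> 1
  row 10 [1010]: (((0 AND 0) OR 1) OR ((0 IMPLIES 0) AND (1 OR 0))) -> 1
  row 11 [1011]: (((0 AND 0) OR 1) OR ((1 IMPLIES 0) AND (1 OR 1))) -> 1
  row 12 [1100]: (((1 AND 1) OR 1) OR ((0 IMPLIES 1) AND (0 OR 0))) -> 1
  row 13 [1101]: (((1 AND 1) OR 1) OR ((1 IMPLIES 1) AND (0 OR 1))) -> 1
  row 14 [1110]: (((1 AND 1) OR 1) OR ((0 IMPLIES 1) AND (1 OR 0))) -> 1
  row 15 [1111]: (((1 AND 1) OR 1) OR ((1 IMPLIES 1) AND (1 OR 1))) -> 1
Full result column, 4 rows per line (P1,P2 fixed per line; P3,P4 runs 00..11 left to right):
  rows 0-3 [P1,P2=00]: 0010  = hex 2
  rows 4-7 [P1,P2=01]: 1111  = hex F
  rows 8-11 [P1,P2=10]: 1111  = hex F
  rows 12-15 [P1,P2=11]: 1111  = hex F
Output column (row 0 .. row 15) = 0010111111111111
Output column grouped in 4s = 0010 1111 1111 1111 = 0x2FFF
Convert to decimal digit by digit (value = value*16 + digit):
  2 -> 2
  2*16 + 15 (F) = 47
  47*16 + 15 (F) = 767
  767*16 + 15 (F) = 12287
Decimal = 12287

12287


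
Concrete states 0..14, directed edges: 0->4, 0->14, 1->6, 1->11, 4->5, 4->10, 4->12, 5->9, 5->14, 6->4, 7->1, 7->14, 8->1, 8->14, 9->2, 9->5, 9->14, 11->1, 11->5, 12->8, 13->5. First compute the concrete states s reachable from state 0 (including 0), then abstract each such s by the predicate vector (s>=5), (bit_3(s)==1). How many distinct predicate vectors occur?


BFS from 0:
Concrete reachable: {0, 1, 2, 4, 5, 6, 8, 9, 10, 11, 12, 14}
Abstract via predicates (s>=5), (bit_3(s)==1):
  (0,0) <- {0, 1, 2, 4}
  (1,0) <- {5, 6}
  (1,1) <- {8, 9, 10, 11, 12, 14}
Distinct abstract states = 3

3


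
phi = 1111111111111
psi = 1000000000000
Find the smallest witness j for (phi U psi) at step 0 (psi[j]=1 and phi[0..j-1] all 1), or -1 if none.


(phi U psi) at 0: need smallest j with psi[j]=1 and phi[i]=1 for all i in [0,j).
Scan from step 0:
  step 0: psi=1 and phi held for [0,0) -> witness found
Witness step = 0

0


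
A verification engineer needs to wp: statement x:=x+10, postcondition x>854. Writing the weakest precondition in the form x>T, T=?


Formula: wp(x:=E, P) = P[E/x] (substitute E for x in postcondition)
Step 1: Postcondition: x>854
Step 2: Substitute x+10 for x: x+10>854
Step 3: Solve for x: x > 854-10 = 844

844


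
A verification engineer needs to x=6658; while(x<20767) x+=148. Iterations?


Step 1: x goes from 6658 toward 20767 by 148; the body runs while x<20767, so iterations = ceil((bound-start)/step)
Step 2: Distance=14109
Step 3: ceil(14109/148)=96

96


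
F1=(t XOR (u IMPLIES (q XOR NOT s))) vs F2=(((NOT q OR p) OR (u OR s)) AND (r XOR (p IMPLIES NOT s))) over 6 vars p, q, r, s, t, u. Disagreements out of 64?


F1 = (t XOR (u IMPLIES (q XOR NOT s)))
F2 = (((NOT q OR p) OR (u OR s)) AND (r XOR (p IMPLIES NOT s)))
Evaluate both on each of 64 rows (bits = p,q,r,s,t,u):
  row 0 [000000]: F1=1 F2=1 -> 0
  row 1 [000001]: F1=1 F2=1 -> 0
  row 2 [000010]: F1=0 F2=1 (differ) -> 1
  row 3 [000011]: F1=0 F2=1 (differ) -> 1
  row 4 [000100]: F1=1 F2=1 -> 0
  (every remaining row is evaluated the same way; all 64 results are listed next)
Full result column, 8 rows per line (p,q,r fixed per line; s,t,u runs 000..111 left to right):
  rows 0-7 [p,q,r=000]: 00110110  (ones: 4)
  rows 8-15 [p,q,r=001]: 11001001  (ones: 4)
  rows 16-23 [p,q,r=010]: 11000011  (ones: 4)
  rows 24-31 [p,q,r=011]: 10011100  (ones: 4)
  rows 32-39 [p,q,r=100]: 00111001  (ones: 4)
  rows 40-47 [p,q,r=101]: 11000110  (ones: 4)
  rows 48-55 [p,q,r=110]: 01101100  (ones: 4)
  rows 56-63 [p,q,r=111]: 10010011  (ones: 4)
Disagreements = 4+4+4+4+4+4+4+4 = 32

32


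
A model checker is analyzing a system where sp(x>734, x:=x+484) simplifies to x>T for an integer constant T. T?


Formula: sp(P, x:=E) = exists old_x. (x = E[old_x/x]) AND P[old_x/x] (old_x is the value of x before the assignment; eliminate old_x by solving x = E[old_x/x] for old_x)
Step 1: Precondition P: x>734, i.e. old_x > 734
Step 2: Assignment gives x = old_x + 484, so old_x = x - 484
Step 3: Substitute into P: x - 484 > 734
Step 4: Simplify: x > 734+484 = 1218

1218


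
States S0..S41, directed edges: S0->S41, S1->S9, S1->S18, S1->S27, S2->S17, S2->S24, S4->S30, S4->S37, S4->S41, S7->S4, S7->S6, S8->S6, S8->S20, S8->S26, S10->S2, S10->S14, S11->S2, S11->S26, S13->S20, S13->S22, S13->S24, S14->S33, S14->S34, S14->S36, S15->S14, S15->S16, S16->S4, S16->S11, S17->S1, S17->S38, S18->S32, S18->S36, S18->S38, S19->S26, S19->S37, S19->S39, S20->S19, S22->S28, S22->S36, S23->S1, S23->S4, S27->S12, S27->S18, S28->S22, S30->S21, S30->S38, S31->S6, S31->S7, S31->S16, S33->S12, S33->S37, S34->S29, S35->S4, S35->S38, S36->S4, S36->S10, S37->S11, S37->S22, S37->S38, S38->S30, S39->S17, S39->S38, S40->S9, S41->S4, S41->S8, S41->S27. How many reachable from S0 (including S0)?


BFS from S0:
  layer 0: {S0}
  layer 1: {S41}
  layer 2: {S4, S8, S27}
  layer 3: {S6, S12, S18, S20, S26, S30, S37}
  layer 4: {S11, S19, S21, S22, S32, S36, S38}
  layer 5: {S2, S10, S28, S39}
  layer 6: {S14, S17, S24}
  layer 7: {S1, S33, S34}
  layer 8: {S9, S29}
Reachable set: {S0, S1, S2, S4, S6, S8, S9, S10, S11, S12, S14, S17, S18, S19, S20, S21, S22, S24, S26, S27, S28, S29, S30, S32, S33, S34, S36, S37, S38, S39, S41}
Count = 31

31


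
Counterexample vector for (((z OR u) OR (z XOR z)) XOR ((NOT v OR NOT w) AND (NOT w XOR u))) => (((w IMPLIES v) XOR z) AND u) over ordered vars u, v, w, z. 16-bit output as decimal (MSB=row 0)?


F1 = (((z OR u) OR (z XOR z)) XOR ((NOT v OR NOT w) AND (NOT w XOR u)))
F2 = (((w IMPLIES v) XOR z) AND u)
Counterexample to F1=>F2 is where F1=1 and F2=0.
Evaluate each row (bits = u,v,w,z, MSB first):
  row 0 [0000]: F1=1 F2=0 -> F1&~F2 -> 1
  row 1 [0001]: F1=0 F2=0 -> F1&~F2 -> 0
  row 2 [0010]: F1=0 F2=0 -> F1&~F2 -> 0
  row 3 [0011]: F1=1 F2=0 -> F1&~F2 -> 1
  row 4 [0100]: F1=1 F2=0 -> F1&~F2 -> 1
  row 5 [0101]: F1=0 F2=0 -> F1&~F2 -> 0
  row 6 [0110]: F1=0 F2=0 -> F1&~F2 -> 0
  row 7 [0111]: F1=1 F2=0 -> F1&~F2 -> 1
  row 8 [1000]: F1=1 F2=1 -> F1&~F2 -> 0
  row 9 [1001]: F1=1 F2=0 -> F1&~F2 -> 1
  row 10 [1010]: F1=0 F2=0 -> F1&~F2 -> 0
  row 11 [1011]: F1=0 F2=1 -> F1&~F2 -> 0
  row 12 [1100]: F1=1 F2=1 -> F1&~F2 -> 0
  row 13 [1101]: F1=1 F2=0 -> F1&~F2 -> 1
  row 14 [1110]: F1=1 F2=1 -> F1&~F2 -> 0
  row 15 [1111]: F1=1 F2=0 -> F1&~F2 -> 1
Full result column, 4 rows per line (u,v fixed per line; w,z runs 00..11 left to right):
  rows 0-3 [u,v=00]: 1001  = hex 9
  rows 4-7 [u,v=01]: 1001  = hex 9
  rows 8-11 [u,v=10]: 0100  = hex 4
  rows 12-15 [u,v=11]: 0101  = hex 5
Counterexample vector (row 0 .. row 15) = 1001100101000101
Output column grouped in 4s = 1001 1001 0100 0101 = 0x9945
Convert to decimal digit by digit (value = value*16 + digit):
  9 -> 9
  9*16 + 9 = 153
  153*16 + 4 = 2452
  2452*16 + 5 = 39237
Decimal = 39237

39237


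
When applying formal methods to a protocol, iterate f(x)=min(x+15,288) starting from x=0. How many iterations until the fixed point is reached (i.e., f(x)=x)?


Step 1: x=0, cap=288, increment=15
Step 2: x grows by 15 each step until capped at 288; fixed point is x=288
Step 3: iterations = ceil(288/15) = 20

20


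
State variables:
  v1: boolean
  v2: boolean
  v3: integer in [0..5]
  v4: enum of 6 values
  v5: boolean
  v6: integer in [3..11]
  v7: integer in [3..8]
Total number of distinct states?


State space = product of domain sizes of all variables.
Domain sizes:
  v1 (boolean): 2
  v2 (boolean): 2
  v3 (integer in [0..5]): 6
  v4 (enum of 6 values): 6
  v5 (boolean): 2
  v6 (integer in [3..11]): 9
  v7 (integer in [3..8]): 6
Product = 2 * 2 * 6 * 6 * 2 * 9 * 6 = 15552

15552


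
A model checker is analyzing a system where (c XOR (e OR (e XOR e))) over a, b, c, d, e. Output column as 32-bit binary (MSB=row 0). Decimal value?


Formula: (c XOR (e OR (e XOR e))) over a, b, c, d, e (32 rows)
Evaluate each row (bits = a,b,c,d,e, MSB first):
  row 0 [00000]: (0 XOR (0 OR (0 XOR 0))) -> 0
  row 1 [00001]: (0 XOR (1 OR (1 XOR 1))) -> 1
  row 2 [00010]: (0 XOR (0 OR (0 XOR 0))) -> 0
  row 3 [00011]: (0 XOR (1 OR (1 XOR 1))) -> 1
  row 4 [00100]: (1 XOR (0 OR (0 XOR 0))) -> 1
  row 5 [00101]: (1 XOR (1 OR (1 XOR 1))) -> 0
  row 6 [00110]: (1 XOR (0 OR (0 XOR 0))) -> 1
  row 7 [00111]: (1 XOR (1 OR (1 XOR 1))) -> 0
  row 8 [01000]: (0 XOR (0 OR (0 XOR 0))) -> 0
  row 9 [01001]: (0 XOR (1 OR (1 XOR 1))) -> 1
  row 10 [01010]: (0 XOR (0 OR (0 XOR 0))) -> 0
  row 11 [01011]: (0 XOR (1 OR (1 XOR 1))) -> 1
  row 12 [01100]: (1 XOR (0 OR (0 XOR 0))) -> 1
  row 13 [01101]: (1 XOR (1 OR (1 XOR 1))) -> 0
  row 14 [01110]: (1 XOR (0 OR (0 XOR 0))) -> 1
  row 15 [01111]: (1 XOR (1 OR (1 XOR 1))) -> 0
  row 16 [10000]: (0 XOR (0 OR (0 XOR 0))) -> 0
  row 17 [10001]: (0 XOR (1 OR (1 XOR 1))) -> 1
  row 18 [10010]: (0 XOR (0 OR (0 XOR 0))) -> 0
  row 19 [10011]: (0 XOR (1 OR (1 XOR 1))) -> 1
  row 20 [10100]: (1 XOR (0 OR (0 XOR 0))) -> 1
  row 21 [10101]: (1 XOR (1 OR (1 XOR 1))) -> 0
  row 22 [10110]: (1 XOR (0 OR (0 XOR 0))) -> 1
  row 23 [10111]: (1 XOR (1 OR (1 XOR 1))) -> 0
  row 24 [11000]: (0 XOR (0 OR (0 XOR 0))) -> 0
  row 25 [11001]: (0 XOR (1 OR (1 XOR 1))) -> 1
  row 26 [11010]: (0 XOR (0 OR (0 XOR 0))) -> 0
  row 27 [11011]: (0 XOR (1 OR (1 XOR 1))) -> 1
  row 28 [11100]: (1 XOR (0 OR (0 XOR 0))) -> 1
  row 29 [11101]: (1 XOR (1 OR (1 XOR 1))) -> 0
  row 30 [11110]: (1 XOR (0 OR (0 XOR 0))) -> 1
  row 31 [11111]: (1 XOR (1 OR (1 XOR 1))) -> 0
Full result column, 4 rows per line (a,b,c fixed per line; d,e runs 00..11 left to right):
  rows 0-3 [a,b,c=000]: 0101  = hex 5
  rows 4-7 [a,b,c=001]: 1010  = hex A
  rows 8-11 [a,b,c=010]: 0101  = hex 5
  rows 12-15 [a,b,c=011]: 1010  = hex A
  rows 16-19 [a,b,c=100]: 0101  = hex 5
  rows 20-23 [a,b,c=101]: 1010  = hex A
  rows 24-27 [a,b,c=110]: 0101  = hex 5
  rows 28-31 [a,b,c=111]: 1010  = hex A
Output column (row 0 .. row 31) = 01011010010110100101101001011010
Output column grouped in 4s = 0101 1010 0101 1010 0101 1010 0101 1010 = 0x5A5A5A5A
Convert to decimal digit by digit (value = value*16 + digit):
  5 -> 5
  5*16 + 10 (A) = 90
  90*16 + 5 = 1445
  1445*16 + 10 (A) = 23130
  23130*16 + 5 = 370085
  370085*16 + 10 (A) = 5921370
  5921370*16 + 5 = 94741925
  94741925*16 + 10 (A) = 1515870810
Decimal = 1515870810

1515870810


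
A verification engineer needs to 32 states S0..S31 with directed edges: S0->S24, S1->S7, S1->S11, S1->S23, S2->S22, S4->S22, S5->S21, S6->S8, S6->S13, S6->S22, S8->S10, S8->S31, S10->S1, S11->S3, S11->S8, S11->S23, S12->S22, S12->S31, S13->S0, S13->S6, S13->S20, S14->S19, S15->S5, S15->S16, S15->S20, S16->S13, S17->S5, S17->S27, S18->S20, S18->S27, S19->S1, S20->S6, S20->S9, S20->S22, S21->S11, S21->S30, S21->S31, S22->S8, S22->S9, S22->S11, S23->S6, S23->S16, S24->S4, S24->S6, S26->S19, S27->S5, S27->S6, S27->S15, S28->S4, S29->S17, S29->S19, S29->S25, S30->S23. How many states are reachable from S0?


BFS from S0:
  layer 0: {S0}
  layer 1: {S24}
  layer 2: {S4, S6}
  layer 3: {S8, S13, S22}
  layer 4: {S9, S10, S11, S20, S31}
  layer 5: {S1, S3, S23}
  layer 6: {S7, S16}
Reachable set: {S0, S1, S3, S4, S6, S7, S8, S9, S10, S11, S13, S16, S20, S22, S23, S24, S31}
Count = 17

17


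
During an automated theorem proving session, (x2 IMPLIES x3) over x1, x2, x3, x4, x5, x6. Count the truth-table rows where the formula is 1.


Formula: (x2 IMPLIES x3) over 6 vars (64 rows)
Evaluate each row (x1, x2, x3, x4, x5, x6 as bits, MSB first):
  row 0 [000000]: (0 IMPLIES 0) -> 1
  row 1 [000001]: (0 IMPLIES 0) -> 1
  row 2 [000010]: (0 IMPLIES 0) -> 1
  row 3 [000011]: (0 IMPLIES 0) -> 1
  row 4 [000100]: (0 IMPLIES 0) -> 1
  (every remaining row is evaluated the same way; all 64 results are listed next)
Full result column, 8 rows per line (x1,x2,x3 fixed per line; x4,x5,x6 runs 000..111 left to right):
  rows 0-7 [x1,x2,x3=000]: 11111111  (ones: 8)
  rows 8-15 [x1,x2,x3=001]: 11111111  (ones: 8)
  rows 16-23 [x1,x2,x3=010]: 00000000  (ones: 0)
  rows 24-31 [x1,x2,x3=011]: 11111111  (ones: 8)
  rows 32-39 [x1,x2,x3=100]: 11111111  (ones: 8)
  rows 40-47 [x1,x2,x3=101]: 11111111  (ones: 8)
  rows 48-55 [x1,x2,x3=110]: 00000000  (ones: 0)
  rows 56-63 [x1,x2,x3=111]: 11111111  (ones: 8)
Count of 1-rows = 8+8+0+8+8+8+0+8 = 48

48


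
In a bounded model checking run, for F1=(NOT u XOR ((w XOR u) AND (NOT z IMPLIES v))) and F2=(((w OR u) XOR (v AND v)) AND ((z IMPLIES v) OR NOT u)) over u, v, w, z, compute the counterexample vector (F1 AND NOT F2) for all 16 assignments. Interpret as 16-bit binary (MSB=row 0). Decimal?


F1 = (NOT u XOR ((w XOR u) AND (NOT z IMPLIES v)))
F2 = (((w OR u) XOR (v AND v)) AND ((z IMPLIES v) OR NOT u))
Counterexample to F1=>F2 is where F1=1 and F2=0.
Evaluate each row (bits = u,v,w,z, MSB first):
  row 0 [0000]: F1=1 F2=0 -> F1&~F2 -> 1
  row 1 [0001]: F1=1 F2=0 -> F1&~F2 -> 1
  row 2 [0010]: F1=1 F2=1 -> F1&~F2 -> 0
  row 3 [0011]: F1=0 F2=1 -> F1&~F2 -> 0
  row 4 [0100]: F1=1 F2=1 -> F1&~F2 -> 0
  row 5 [0101]: F1=1 F2=1 -> F1&~F2 -> 0
  row 6 [0110]: F1=0 F2=0 -> F1&~F2 -> 0
  row 7 [0111]: F1=0 F2=0 -> F1&~F2 -> 0
  row 8 [1000]: F1=0 F2=1 -> F1&~F2 -> 0
  row 9 [1001]: F1=1 F2=0 -> F1&~F2 -> 1
  row 10 [1010]: F1=0 F2=1 -> F1&~F2 -> 0
  row 11 [1011]: F1=0 F2=0 -> F1&~F2 -> 0
  row 12 [1100]: F1=1 F2=0 -> F1&~F2 -> 1
  row 13 [1101]: F1=1 F2=0 -> F1&~F2 -> 1
  row 14 [1110]: F1=0 F2=0 -> F1&~F2 -> 0
  row 15 [1111]: F1=0 F2=0 -> F1&~F2 -> 0
Full result column, 4 rows per line (u,v fixed per line; w,z runs 00..11 left to right):
  rows 0-3 [u,v=00]: 1100  = hex C
  rows 4-7 [u,v=01]: 0000  = hex 0
  rows 8-11 [u,v=10]: 0100  = hex 4
  rows 12-15 [u,v=11]: 1100  = hex C
Counterexample vector (row 0 .. row 15) = 1100000001001100
Output column grouped in 4s = 1100 0000 0100 1100 = 0xC04C
Convert to decimal digit by digit (value = value*16 + digit):
  C -> 12
  12*16 + 0 = 192
  192*16 + 4 = 3076
  3076*16 + 12 (C) = 49228
Decimal = 49228

49228


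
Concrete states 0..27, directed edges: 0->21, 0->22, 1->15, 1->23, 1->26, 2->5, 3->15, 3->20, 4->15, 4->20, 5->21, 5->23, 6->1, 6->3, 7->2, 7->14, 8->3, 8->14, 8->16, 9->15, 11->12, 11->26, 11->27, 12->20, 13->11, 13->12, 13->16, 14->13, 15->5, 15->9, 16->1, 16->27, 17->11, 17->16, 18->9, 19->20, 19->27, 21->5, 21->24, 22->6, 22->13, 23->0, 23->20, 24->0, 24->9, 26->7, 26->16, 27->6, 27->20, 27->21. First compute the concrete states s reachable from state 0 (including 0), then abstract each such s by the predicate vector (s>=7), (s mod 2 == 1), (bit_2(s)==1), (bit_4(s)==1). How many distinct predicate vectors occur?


BFS from 0:
Concrete reachable: {0, 1, 2, 3, 5, 6, 7, 9, 11, 12, 13, 14, 15, 16, 20, 21, 22, 23, 24, 26, 27}
Abstract via predicates (s>=7), (s mod 2 == 1), (bit_2(s)==1), (bit_4(s)==1):
  (0,0,0,0) <- {0, 2}
  (0,0,1,0) <- {6}
  (0,1,0,0) <- {1, 3}
  (0,1,1,0) <- {5}
  (1,0,0,1) <- {16, 24, 26}
  (1,0,1,0) <- {12, 14}
  (1,0,1,1) <- {20, 22}
  (1,1,0,0) <- {9, 11}
  (1,1,0,1) <- {27}
  (1,1,1,0) <- {7, 13, 15}
  (1,1,1,1) <- {21, 23}
Distinct abstract states = 11

11


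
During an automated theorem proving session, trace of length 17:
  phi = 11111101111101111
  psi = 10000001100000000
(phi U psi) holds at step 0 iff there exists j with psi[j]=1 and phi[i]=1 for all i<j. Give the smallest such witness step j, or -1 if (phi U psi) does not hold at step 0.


(phi U psi) at 0: need smallest j with psi[j]=1 and phi[i]=1 for all i in [0,j).
Scan from step 0:
  step 0: psi=1 and phi held for [0,0) -> witness found
Witness step = 0

0


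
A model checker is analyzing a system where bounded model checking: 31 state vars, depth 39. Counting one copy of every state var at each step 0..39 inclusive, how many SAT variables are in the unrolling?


BMC unrolls to depth k, creating one copy of each state var for steps 0..k.
Step count = 39 + 1 = 40 (steps 0 through 39)
Vars per step = 31
Total = 31 * 40 = 1240

1240


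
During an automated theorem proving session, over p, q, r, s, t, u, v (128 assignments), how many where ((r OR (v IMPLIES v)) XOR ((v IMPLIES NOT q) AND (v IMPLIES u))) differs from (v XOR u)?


F1 = ((r OR (v IMPLIES v)) XOR ((v IMPLIES NOT q) AND (v IMPLIES u)))
F2 = (v XOR u)
Evaluate both on each of 128 rows (bits = p,q,r,s,t,u,v):
  row 0 [0000000]: F1=0 F2=0 -> 0
  row 1 [0000001]: F1=1 F2=1 -> 0
  row 2 [0000010]: F1=0 F2=1 (differ) -> 1
  row 3 [0000011]: F1=0 F2=0 -> 0
  row 4 [0000100]: F1=0 F2=0 -> 0
  (every remaining row is evaluated the same way; all 128 results are listed next)
Full result column, 8 rows per line (p,q,r,s fixed per line; t,u,v runs 000..111 left to right):
  rows 0-7 [p,q,r,s=0000]: 00100010  (ones: 2)
  rows 8-15 [p,q,r,s=0001]: 00100010  (ones: 2)
  rows 16-23 [p,q,r,s=0010]: 00100010  (ones: 2)
  rows 24-31 [p,q,r,s=0011]: 00100010  (ones: 2)
  rows 32-39 [p,q,r,s=0100]: 00110011  (ones: 4)
  rows 40-47 [p,q,r,s=0101]: 00110011  (ones: 4)
  rows 48-55 [p,q,r,s=0110]: 00110011  (ones: 4)
  rows 56-63 [p,q,r,s=0111]: 00110011  (ones: 4)
  rows 64-71 [p,q,r,s=1000]: 00100010  (ones: 2)
  rows 72-79 [p,q,r,s=1001]: 00100010  (ones: 2)
  rows 80-87 [p,q,r,s=1010]: 00100010  (ones: 2)
  rows 88-95 [p,q,r,s=1011]: 00100010  (ones: 2)
  rows 96-103 [p,q,r,s=1100]: 00110011  (ones: 4)
  rows 104-111 [p,q,r,s=1101]: 00110011  (ones: 4)
  rows 112-119 [p,q,r,s=1110]: 00110011  (ones: 4)
  rows 120-127 [p,q,r,s=1111]: 00110011  (ones: 4)
Disagreements = 2+2+2+2+4+4+4+4+2+2+2+2+4+4+4+4 = 48

48


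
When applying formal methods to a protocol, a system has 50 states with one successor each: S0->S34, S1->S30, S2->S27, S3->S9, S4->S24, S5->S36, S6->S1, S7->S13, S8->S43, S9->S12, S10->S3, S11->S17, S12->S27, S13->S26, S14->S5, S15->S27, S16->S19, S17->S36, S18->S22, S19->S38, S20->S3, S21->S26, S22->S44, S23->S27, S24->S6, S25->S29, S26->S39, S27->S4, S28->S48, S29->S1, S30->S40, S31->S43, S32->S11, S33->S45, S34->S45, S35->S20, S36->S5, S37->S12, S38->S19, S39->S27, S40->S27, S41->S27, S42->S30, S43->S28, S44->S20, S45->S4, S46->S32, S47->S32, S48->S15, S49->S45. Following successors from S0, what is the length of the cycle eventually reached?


Trace from S0 until a state repeats:
  S0 -> S34 -> S45 -> S4 -> S24 -> S6 -> S1 -> S30 -> S40 -> S27 -> S4
S4 first seen at step 3, revisited at step 10.
Cycle length = 10 - 3 = 7

7


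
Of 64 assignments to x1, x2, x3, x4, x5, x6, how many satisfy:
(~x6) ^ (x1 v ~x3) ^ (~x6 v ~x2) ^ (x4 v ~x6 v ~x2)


CNF with 4 clauses over 6 vars (64 assignments).
An assignment satisfies CNF iff every clause has >=1 true literal.
Check each row (bits = x1,x2,x3,x4,x5,x6; clause T/F shown):
  row 0 [000000]: clauses=TTTT -> 1
  row 1 [000001]: clauses=FTTT -> 0
  row 2 [000010]: clauses=TTTT -> 1
  row 3 [000011]: clauses=FTTT -> 0
  row 4 [000100]: clauses=TTTT -> 1
  (every remaining row is evaluated the same way; all 64 results are listed next)
Full result column, 8 rows per line (x1,x2,x3 fixed per line; x4,x5,x6 runs 000..111 left to right):
  rows 0-7 [x1,x2,x3=000]: 10101010  (ones: 4)
  rows 8-15 [x1,x2,x3=001]: 00000000  (ones: 0)
  rows 16-23 [x1,x2,x3=010]: 10101010  (ones: 4)
  rows 24-31 [x1,x2,x3=011]: 00000000  (ones: 0)
  rows 32-39 [x1,x2,x3=100]: 10101010  (ones: 4)
  rows 40-47 [x1,x2,x3=101]: 10101010  (ones: 4)
  rows 48-55 [x1,x2,x3=110]: 10101010  (ones: 4)
  rows 56-63 [x1,x2,x3=111]: 10101010  (ones: 4)
Satisfying assignments = 4+0+4+0+4+4+4+4 = 24

24


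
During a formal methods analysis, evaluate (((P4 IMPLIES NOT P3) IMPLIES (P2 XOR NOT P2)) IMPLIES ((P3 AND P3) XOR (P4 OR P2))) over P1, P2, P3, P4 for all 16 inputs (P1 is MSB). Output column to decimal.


Formula: (((P4 IMPLIES NOT P3) IMPLIES (P2 XOR NOT P2)) IMPLIES ((P3 AND P3) XOR (P4 OR P2))) over P1, P2, P3, P4 (16 rows)
Evaluate each row (bits = P1,P2,P3,P4, MSB first):
  row 0 [0000]: (((0 IMPLIES NOT 0) IMPLIES (0 XOR NOT 0)) IMPLIES ((0 AND 0) XOR (0 OR 0))) -> 0
  row 1 [0001]: (((1 IMPLIES NOT 0) IMPLIES (0 XOR NOT 0)) IMPLIES ((0 AND 0) XOR (1 OR 0))) -> 1
  row 2 [0010]: (((0 IMPLIES NOT 1) IMPLIES (0 XOR NOT 0)) IMPLIES ((1 AND 1) XOR (0 OR 0))) -> 1
  row 3 [0011]: (((1 IMPLIES NOT 1) IMPLIES (0 XOR NOT 0)) IMPLIES ((1 AND 1) XOR (1 OR 0))) -> 0
  row 4 [0100]: (((0 IMPLIES NOT 0) IMPLIES (1 XOR NOT 1)) IMPLIES ((0 AND 0) XOR (0 OR 1))) -> 1
  row 5 [0101]: (((1 IMPLIES NOT 0) IMPLIES (1 XOR NOT 1)) IMPLIES ((0 AND 0) XOR (1 OR 1))) -> 1
  row 6 [0110]: (((0 IMPLIES NOT 1) IMPLIES (1 XOR NOT 1)) IMPLIES ((1 AND 1) XOR (0 OR 1))) -> 0
  row 7 [0111]: (((1 IMPLIES NOT 1) IMPLIES (1 XOR NOT 1)) IMPLIES ((1 AND 1) XOR (1 OR 1))) -> 0
  row 8 [1000]: (((0 IMPLIES NOT 0) IMPLIES (0 XOR NOT 0)) IMPLIES ((0 AND 0) XOR (0 OR 0))) -> 0
  row 9 [1001]: (((1 IMPLIES NOT 0) IMPLIES (0 XOR NOT 0)) IMPLIES ((0 AND 0) XOR (1 OR 0))) -> 1
  row 10 [1010]: (((0 IMPLIES NOT 1) IMPLIES (0 XOR NOT 0)) IMPLIES ((1 AND 1) XOR (0 OR 0))) -> 1
  row 11 [1011]: (((1 IMPLIES NOT 1) IMPLIES (0 XOR NOT 0)) IMPLIES ((1 AND 1) XOR (1 OR 0))) -> 0
  row 12 [1100]: (((0 IMPLIES NOT 0) IMPLIES (1 XOR NOT 1)) IMPLIES ((0 AND 0) XOR (0 OR 1))) -> 1
  row 13 [1101]: (((1 IMPLIES NOT 0) IMPLIES (1 XOR NOT 1)) IMPLIES ((0 AND 0) XOR (1 OR 1))) -> 1
  row 14 [1110]: (((0 IMPLIES NOT 1) IMPLIES (1 XOR NOT 1)) IMPLIES ((1 AND 1) XOR (0 OR 1))) -> 0
  row 15 [1111]: (((1 IMPLIES NOT 1) IMPLIES (1 XOR NOT 1)) IMPLIES ((1 AND 1) XOR (1 OR 1))) -> 0
Full result column, 4 rows per line (P1,P2 fixed per line; P3,P4 runs 00..11 left to right):
  rows 0-3 [P1,P2=00]: 0110  = hex 6
  rows 4-7 [P1,P2=01]: 1100  = hex C
  rows 8-11 [P1,P2=10]: 0110  = hex 6
  rows 12-15 [P1,P2=11]: 1100  = hex C
Output column (row 0 .. row 15) = 0110110001101100
Output column grouped in 4s = 0110 1100 0110 1100 = 0x6C6C
Convert to decimal digit by digit (value = value*16 + digit):
  6 -> 6
  6*16 + 12 (C) = 108
  108*16 + 6 = 1734
  1734*16 + 12 (C) = 27756
Decimal = 27756

27756


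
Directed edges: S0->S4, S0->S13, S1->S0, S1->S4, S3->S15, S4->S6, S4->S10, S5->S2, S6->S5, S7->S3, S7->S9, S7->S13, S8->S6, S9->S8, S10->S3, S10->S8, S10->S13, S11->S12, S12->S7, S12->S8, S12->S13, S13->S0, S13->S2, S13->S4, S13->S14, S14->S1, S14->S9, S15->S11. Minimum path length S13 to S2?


BFS layer-by-layer from S13:
  dist 0: {S13}
  dist 1: {S0, S2, S4, S14}
  -> S2 reached at distance 1
Shortest path length = 1

1


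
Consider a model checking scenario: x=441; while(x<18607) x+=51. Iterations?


Step 1: x goes from 441 toward 18607 by 51; the body runs while x<18607, so iterations = ceil((bound-start)/step)
Step 2: Distance=18166
Step 3: ceil(18166/51)=357

357


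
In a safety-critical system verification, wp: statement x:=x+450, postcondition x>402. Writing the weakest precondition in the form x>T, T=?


Formula: wp(x:=E, P) = P[E/x] (substitute E for x in postcondition)
Step 1: Postcondition: x>402
Step 2: Substitute x+450 for x: x+450>402
Step 3: Solve for x: x > 402-450 = -48

-48


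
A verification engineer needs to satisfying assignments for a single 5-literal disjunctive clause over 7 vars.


Step 1: Total=2^7=128
Step 2: Unsat when all 5 false: 2^2=4
Step 3: Sat=128-4=124

124


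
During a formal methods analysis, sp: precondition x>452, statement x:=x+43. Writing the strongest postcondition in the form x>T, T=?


Formula: sp(P, x:=E) = exists old_x. (x = E[old_x/x]) AND P[old_x/x] (old_x is the value of x before the assignment; eliminate old_x by solving x = E[old_x/x] for old_x)
Step 1: Precondition P: x>452, i.e. old_x > 452
Step 2: Assignment gives x = old_x + 43, so old_x = x - 43
Step 3: Substitute into P: x - 43 > 452
Step 4: Simplify: x > 452+43 = 495

495


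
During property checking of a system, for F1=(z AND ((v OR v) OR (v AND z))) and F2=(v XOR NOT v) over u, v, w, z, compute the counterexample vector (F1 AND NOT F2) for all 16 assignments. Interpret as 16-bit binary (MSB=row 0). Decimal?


F1 = (z AND ((v OR v) OR (v AND z)))
F2 = (v XOR NOT v)
Counterexample to F1=>F2 is where F1=1 and F2=0.
Evaluate each row (bits = u,v,w,z, MSB first):
  row 0 [0000]: F1=0 F2=1 -> F1&~F2 -> 0
  row 1 [0001]: F1=0 F2=1 -> F1&~F2 -> 0
  row 2 [0010]: F1=0 F2=1 -> F1&~F2 -> 0
  row 3 [0011]: F1=0 F2=1 -> F1&~F2 -> 0
  row 4 [0100]: F1=0 F2=1 -> F1&~F2 -> 0
  row 5 [0101]: F1=1 F2=1 -> F1&~F2 -> 0
  row 6 [0110]: F1=0 F2=1 -> F1&~F2 -> 0
  row 7 [0111]: F1=1 F2=1 -> F1&~F2 -> 0
  row 8 [1000]: F1=0 F2=1 -> F1&~F2 -> 0
  row 9 [1001]: F1=0 F2=1 -> F1&~F2 -> 0
  row 10 [1010]: F1=0 F2=1 -> F1&~F2 -> 0
  row 11 [1011]: F1=0 F2=1 -> F1&~F2 -> 0
  row 12 [1100]: F1=0 F2=1 -> F1&~F2 -> 0
  row 13 [1101]: F1=1 F2=1 -> F1&~F2 -> 0
  row 14 [1110]: F1=0 F2=1 -> F1&~F2 -> 0
  row 15 [1111]: F1=1 F2=1 -> F1&~F2 -> 0
Full result column, 4 rows per line (u,v fixed per line; w,z runs 00..11 left to right):
  rows 0-3 [u,v=00]: 0000  = hex 0
  rows 4-7 [u,v=01]: 0000  = hex 0
  rows 8-11 [u,v=10]: 0000  = hex 0
  rows 12-15 [u,v=11]: 0000  = hex 0
Counterexample vector (row 0 .. row 15) = 0000000000000000
Output column grouped in 4s = 0000 0000 0000 0000 = 0x0000
Convert to decimal digit by digit (value = value*16 + digit):
  0 -> 0
  0*16 + 0 = 0
  0*16 + 0 = 0
  0*16 + 0 = 0
Decimal = 0

0


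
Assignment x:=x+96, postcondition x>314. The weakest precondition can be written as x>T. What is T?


Formula: wp(x:=E, P) = P[E/x] (substitute E for x in postcondition)
Step 1: Postcondition: x>314
Step 2: Substitute x+96 for x: x+96>314
Step 3: Solve for x: x > 314-96 = 218

218


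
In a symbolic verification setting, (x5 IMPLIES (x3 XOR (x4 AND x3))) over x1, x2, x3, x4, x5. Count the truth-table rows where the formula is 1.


Formula: (x5 IMPLIES (x3 XOR (x4 AND x3))) over 5 vars (32 rows)
Evaluate each row (x1, x2, x3, x4, x5 as bits, MSB first):
  row 0 [00000]: (0 IMPLIES (0 XOR (0 AND 0))) -> 1
  row 1 [00001]: (1 IMPLIES (0 XOR (0 AND 0))) -> 0
  row 2 [00010]: (0 IMPLIES (0 XOR (1 AND 0))) -> 1
  row 3 [00011]: (1 IMPLIES (0 XOR (1 AND 0))) -> 0
  row 4 [00100]: (0 IMPLIES (1 XOR (0 AND 1))) -> 1
  row 5 [00101]: (1 IMPLIES (1 XOR (0 AND 1))) -> 1
  row 6 [00110]: (0 IMPLIES (1 XOR (1 AND 1))) -> 1
  row 7 [00111]: (1 IMPLIES (1 XOR (1 AND 1))) -> 0
  row 8 [01000]: (0 IMPLIES (0 XOR (0 AND 0))) -> 1
  row 9 [01001]: (1 IMPLIES (0 XOR (0 AND 0))) -> 0
  row 10 [01010]: (0 IMPLIES (0 XOR (1 AND 0))) -> 1
  row 11 [01011]: (1 IMPLIES (0 XOR (1 AND 0))) -> 0
  row 12 [01100]: (0 IMPLIES (1 XOR (0 AND 1))) -> 1
  row 13 [01101]: (1 IMPLIES (1 XOR (0 AND 1))) -> 1
  row 14 [01110]: (0 IMPLIES (1 XOR (1 AND 1))) -> 1
  row 15 [01111]: (1 IMPLIES (1 XOR (1 AND 1))) -> 0
  row 16 [10000]: (0 IMPLIES (0 XOR (0 AND 0))) -> 1
  row 17 [10001]: (1 IMPLIES (0 XOR (0 AND 0))) -> 0
  row 18 [10010]: (0 IMPLIES (0 XOR (1 AND 0))) -> 1
  row 19 [10011]: (1 IMPLIES (0 XOR (1 AND 0))) -> 0
  row 20 [10100]: (0 IMPLIES (1 XOR (0 AND 1))) -> 1
  row 21 [10101]: (1 IMPLIES (1 XOR (0 AND 1))) -> 1
  row 22 [10110]: (0 IMPLIES (1 XOR (1 AND 1))) -> 1
  row 23 [10111]: (1 IMPLIES (1 XOR (1 AND 1))) -> 0
  row 24 [11000]: (0 IMPLIES (0 XOR (0 AND 0))) -> 1
  row 25 [11001]: (1 IMPLIES (0 XOR (0 AND 0))) -> 0
  row 26 [11010]: (0 IMPLIES (0 XOR (1 AND 0))) -> 1
  row 27 [11011]: (1 IMPLIES (0 XOR (1 AND 0))) -> 0
  row 28 [11100]: (0 IMPLIES (1 XOR (0 AND 1))) -> 1
  row 29 [11101]: (1 IMPLIES (1 XOR (0 AND 1))) -> 1
  row 30 [11110]: (0 IMPLIES (1 XOR (1 AND 1))) -> 1
  row 31 [11111]: (1 IMPLIES (1 XOR (1 AND 1))) -> 0
Full result column, 8 rows per line (x1,x2 fixed per line; x3,x4,x5 runs 000..111 left to right):
  rows 0-7 [x1,x2=00]: 10101110  (ones: 5)
  rows 8-15 [x1,x2=01]: 10101110  (ones: 5)
  rows 16-23 [x1,x2=10]: 10101110  (ones: 5)
  rows 24-31 [x1,x2=11]: 10101110  (ones: 5)
Count of 1-rows = 5+5+5+5 = 20

20


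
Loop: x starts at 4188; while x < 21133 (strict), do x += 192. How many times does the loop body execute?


Step 1: x goes from 4188 toward 21133 by 192; the body runs while x<21133, so iterations = ceil((bound-start)/step)
Step 2: Distance=16945
Step 3: ceil(16945/192)=89

89


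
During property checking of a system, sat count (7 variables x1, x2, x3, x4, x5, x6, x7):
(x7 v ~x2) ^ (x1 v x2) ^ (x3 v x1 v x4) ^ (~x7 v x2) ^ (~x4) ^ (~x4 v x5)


CNF with 6 clauses over 7 vars (128 assignments).
An assignment satisfies CNF iff every clause has >=1 true literal.
Check each row (bits = x1,x2,x3,x4,x5,x6,x7; clause T/F shown):
  row 0 [0000000]: clauses=TFFTTT -> 0
  row 1 [0000001]: clauses=TFFFTT -> 0
  row 2 [0000010]: clauses=TFFTTT -> 0
  row 3 [0000011]: clauses=TFFFTT -> 0
  row 4 [0000100]: clauses=TFFTTT -> 0
  (every remaining row is evaluated the same way; all 128 results are listed next)
Full result column, 8 rows per line (x1,x2,x3,x4 fixed per line; x5,x6,x7 runs 000..111 left to right):
  rows 0-7 [x1,x2,x3,x4=0000]: 00000000  (ones: 0)
  rows 8-15 [x1,x2,x3,x4=0001]: 00000000  (ones: 0)
  rows 16-23 [x1,x2,x3,x4=0010]: 00000000  (ones: 0)
  rows 24-31 [x1,x2,x3,x4=0011]: 00000000  (ones: 0)
  rows 32-39 [x1,x2,x3,x4=0100]: 00000000  (ones: 0)
  rows 40-47 [x1,x2,x3,x4=0101]: 00000000  (ones: 0)
  rows 48-55 [x1,x2,x3,x4=0110]: 01010101  (ones: 4)
  rows 56-63 [x1,x2,x3,x4=0111]: 00000000  (ones: 0)
  rows 64-71 [x1,x2,x3,x4=1000]: 10101010  (ones: 4)
  rows 72-79 [x1,x2,x3,x4=1001]: 00000000  (ones: 0)
  rows 80-87 [x1,x2,x3,x4=1010]: 10101010  (ones: 4)
  rows 88-95 [x1,x2,x3,x4=1011]: 00000000  (ones: 0)
  rows 96-103 [x1,x2,x3,x4=1100]: 01010101  (ones: 4)
  rows 104-111 [x1,x2,x3,x4=1101]: 00000000  (ones: 0)
  rows 112-119 [x1,x2,x3,x4=1110]: 01010101  (ones: 4)
  rows 120-127 [x1,x2,x3,x4=1111]: 00000000  (ones: 0)
Satisfying assignments = 0+0+0+0+0+0+4+0+4+0+4+0+4+0+4+0 = 20

20


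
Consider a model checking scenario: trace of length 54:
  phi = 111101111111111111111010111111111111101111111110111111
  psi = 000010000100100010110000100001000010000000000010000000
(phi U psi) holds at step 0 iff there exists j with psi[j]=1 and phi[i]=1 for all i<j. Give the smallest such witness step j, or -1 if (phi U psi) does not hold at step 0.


(phi U psi) at 0: need smallest j with psi[j]=1 and phi[i]=1 for all i in [0,j).
Scan from step 0:
  step 0: phi=1, psi=0 -> continue
  step 1: phi=1, psi=0 -> continue
  step 2: phi=1, psi=0 -> continue
  step 3: phi=1, psi=0 -> continue
  step 4: psi=1 and phi held for [0,4) -> witness found
Witness step = 4

4
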